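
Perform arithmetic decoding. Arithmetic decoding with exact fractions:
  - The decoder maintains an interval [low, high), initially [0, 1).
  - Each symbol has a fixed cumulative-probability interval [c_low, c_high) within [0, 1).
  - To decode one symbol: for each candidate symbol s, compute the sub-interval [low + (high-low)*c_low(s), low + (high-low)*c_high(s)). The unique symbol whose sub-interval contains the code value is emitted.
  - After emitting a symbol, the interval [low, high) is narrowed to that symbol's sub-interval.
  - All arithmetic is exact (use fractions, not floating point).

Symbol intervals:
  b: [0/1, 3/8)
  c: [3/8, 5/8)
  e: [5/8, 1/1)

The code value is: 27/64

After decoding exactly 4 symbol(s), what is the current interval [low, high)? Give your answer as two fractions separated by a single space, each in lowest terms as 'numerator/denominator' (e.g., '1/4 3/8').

Answer: 429/1024 435/1024

Derivation:
Step 1: interval [0/1, 1/1), width = 1/1 - 0/1 = 1/1
  'b': [0/1 + 1/1*0/1, 0/1 + 1/1*3/8) = [0/1, 3/8)
  'c': [0/1 + 1/1*3/8, 0/1 + 1/1*5/8) = [3/8, 5/8) <- contains code 27/64
  'e': [0/1 + 1/1*5/8, 0/1 + 1/1*1/1) = [5/8, 1/1)
  emit 'c', narrow to [3/8, 5/8)
Step 2: interval [3/8, 5/8), width = 5/8 - 3/8 = 1/4
  'b': [3/8 + 1/4*0/1, 3/8 + 1/4*3/8) = [3/8, 15/32) <- contains code 27/64
  'c': [3/8 + 1/4*3/8, 3/8 + 1/4*5/8) = [15/32, 17/32)
  'e': [3/8 + 1/4*5/8, 3/8 + 1/4*1/1) = [17/32, 5/8)
  emit 'b', narrow to [3/8, 15/32)
Step 3: interval [3/8, 15/32), width = 15/32 - 3/8 = 3/32
  'b': [3/8 + 3/32*0/1, 3/8 + 3/32*3/8) = [3/8, 105/256)
  'c': [3/8 + 3/32*3/8, 3/8 + 3/32*5/8) = [105/256, 111/256) <- contains code 27/64
  'e': [3/8 + 3/32*5/8, 3/8 + 3/32*1/1) = [111/256, 15/32)
  emit 'c', narrow to [105/256, 111/256)
Step 4: interval [105/256, 111/256), width = 111/256 - 105/256 = 3/128
  'b': [105/256 + 3/128*0/1, 105/256 + 3/128*3/8) = [105/256, 429/1024)
  'c': [105/256 + 3/128*3/8, 105/256 + 3/128*5/8) = [429/1024, 435/1024) <- contains code 27/64
  'e': [105/256 + 3/128*5/8, 105/256 + 3/128*1/1) = [435/1024, 111/256)
  emit 'c', narrow to [429/1024, 435/1024)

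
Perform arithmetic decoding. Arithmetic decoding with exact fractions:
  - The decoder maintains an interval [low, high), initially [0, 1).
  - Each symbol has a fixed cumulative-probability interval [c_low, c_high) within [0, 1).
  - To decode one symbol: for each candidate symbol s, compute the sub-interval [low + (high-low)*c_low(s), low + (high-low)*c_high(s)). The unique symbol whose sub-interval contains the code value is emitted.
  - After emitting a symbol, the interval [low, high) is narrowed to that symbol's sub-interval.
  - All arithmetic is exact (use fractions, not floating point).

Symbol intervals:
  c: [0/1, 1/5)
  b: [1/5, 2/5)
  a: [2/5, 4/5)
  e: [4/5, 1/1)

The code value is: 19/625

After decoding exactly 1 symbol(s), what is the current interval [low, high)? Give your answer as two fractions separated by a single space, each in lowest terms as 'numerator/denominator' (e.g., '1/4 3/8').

Step 1: interval [0/1, 1/1), width = 1/1 - 0/1 = 1/1
  'c': [0/1 + 1/1*0/1, 0/1 + 1/1*1/5) = [0/1, 1/5) <- contains code 19/625
  'b': [0/1 + 1/1*1/5, 0/1 + 1/1*2/5) = [1/5, 2/5)
  'a': [0/1 + 1/1*2/5, 0/1 + 1/1*4/5) = [2/5, 4/5)
  'e': [0/1 + 1/1*4/5, 0/1 + 1/1*1/1) = [4/5, 1/1)
  emit 'c', narrow to [0/1, 1/5)

Answer: 0/1 1/5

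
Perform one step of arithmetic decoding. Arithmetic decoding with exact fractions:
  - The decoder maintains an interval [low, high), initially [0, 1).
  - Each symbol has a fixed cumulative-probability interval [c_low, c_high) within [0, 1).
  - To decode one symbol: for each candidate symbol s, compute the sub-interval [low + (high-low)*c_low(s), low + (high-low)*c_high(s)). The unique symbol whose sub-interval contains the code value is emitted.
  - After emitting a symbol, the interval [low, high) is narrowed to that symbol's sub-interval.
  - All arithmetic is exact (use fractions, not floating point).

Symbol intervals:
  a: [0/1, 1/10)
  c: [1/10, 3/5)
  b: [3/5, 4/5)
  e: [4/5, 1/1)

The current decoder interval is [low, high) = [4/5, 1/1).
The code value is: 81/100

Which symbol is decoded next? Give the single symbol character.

Interval width = high − low = 1/1 − 4/5 = 1/5
Scaled code = (code − low) / width = (81/100 − 4/5) / 1/5 = 1/20
  a: [0/1, 1/10) ← scaled code falls here ✓
  c: [1/10, 3/5) 
  b: [3/5, 4/5) 
  e: [4/5, 1/1) 

Answer: a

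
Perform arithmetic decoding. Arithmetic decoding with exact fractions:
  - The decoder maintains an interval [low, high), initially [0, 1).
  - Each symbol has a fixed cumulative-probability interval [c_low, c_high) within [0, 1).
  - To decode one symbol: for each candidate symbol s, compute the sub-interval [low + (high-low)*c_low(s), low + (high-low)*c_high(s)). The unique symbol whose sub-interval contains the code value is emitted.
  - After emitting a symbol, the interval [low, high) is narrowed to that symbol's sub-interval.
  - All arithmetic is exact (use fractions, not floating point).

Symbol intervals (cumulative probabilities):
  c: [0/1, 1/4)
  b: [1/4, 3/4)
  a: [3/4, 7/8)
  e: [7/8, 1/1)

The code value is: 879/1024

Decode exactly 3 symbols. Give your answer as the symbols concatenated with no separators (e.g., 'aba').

Step 1: interval [0/1, 1/1), width = 1/1 - 0/1 = 1/1
  'c': [0/1 + 1/1*0/1, 0/1 + 1/1*1/4) = [0/1, 1/4)
  'b': [0/1 + 1/1*1/4, 0/1 + 1/1*3/4) = [1/4, 3/4)
  'a': [0/1 + 1/1*3/4, 0/1 + 1/1*7/8) = [3/4, 7/8) <- contains code 879/1024
  'e': [0/1 + 1/1*7/8, 0/1 + 1/1*1/1) = [7/8, 1/1)
  emit 'a', narrow to [3/4, 7/8)
Step 2: interval [3/4, 7/8), width = 7/8 - 3/4 = 1/8
  'c': [3/4 + 1/8*0/1, 3/4 + 1/8*1/4) = [3/4, 25/32)
  'b': [3/4 + 1/8*1/4, 3/4 + 1/8*3/4) = [25/32, 27/32)
  'a': [3/4 + 1/8*3/4, 3/4 + 1/8*7/8) = [27/32, 55/64) <- contains code 879/1024
  'e': [3/4 + 1/8*7/8, 3/4 + 1/8*1/1) = [55/64, 7/8)
  emit 'a', narrow to [27/32, 55/64)
Step 3: interval [27/32, 55/64), width = 55/64 - 27/32 = 1/64
  'c': [27/32 + 1/64*0/1, 27/32 + 1/64*1/4) = [27/32, 217/256)
  'b': [27/32 + 1/64*1/4, 27/32 + 1/64*3/4) = [217/256, 219/256)
  'a': [27/32 + 1/64*3/4, 27/32 + 1/64*7/8) = [219/256, 439/512)
  'e': [27/32 + 1/64*7/8, 27/32 + 1/64*1/1) = [439/512, 55/64) <- contains code 879/1024
  emit 'e', narrow to [439/512, 55/64)

Answer: aae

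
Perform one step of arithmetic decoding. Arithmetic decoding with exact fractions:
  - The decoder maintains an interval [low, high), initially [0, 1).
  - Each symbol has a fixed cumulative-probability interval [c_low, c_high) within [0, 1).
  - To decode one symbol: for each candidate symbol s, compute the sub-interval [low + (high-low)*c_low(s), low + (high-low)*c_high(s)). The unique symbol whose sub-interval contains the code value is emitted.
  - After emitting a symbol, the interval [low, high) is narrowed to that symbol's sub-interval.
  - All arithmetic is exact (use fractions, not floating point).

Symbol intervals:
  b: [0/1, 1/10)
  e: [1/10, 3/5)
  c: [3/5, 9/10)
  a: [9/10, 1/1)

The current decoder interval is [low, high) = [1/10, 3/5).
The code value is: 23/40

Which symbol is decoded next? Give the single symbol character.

Interval width = high − low = 3/5 − 1/10 = 1/2
Scaled code = (code − low) / width = (23/40 − 1/10) / 1/2 = 19/20
  b: [0/1, 1/10) 
  e: [1/10, 3/5) 
  c: [3/5, 9/10) 
  a: [9/10, 1/1) ← scaled code falls here ✓

Answer: a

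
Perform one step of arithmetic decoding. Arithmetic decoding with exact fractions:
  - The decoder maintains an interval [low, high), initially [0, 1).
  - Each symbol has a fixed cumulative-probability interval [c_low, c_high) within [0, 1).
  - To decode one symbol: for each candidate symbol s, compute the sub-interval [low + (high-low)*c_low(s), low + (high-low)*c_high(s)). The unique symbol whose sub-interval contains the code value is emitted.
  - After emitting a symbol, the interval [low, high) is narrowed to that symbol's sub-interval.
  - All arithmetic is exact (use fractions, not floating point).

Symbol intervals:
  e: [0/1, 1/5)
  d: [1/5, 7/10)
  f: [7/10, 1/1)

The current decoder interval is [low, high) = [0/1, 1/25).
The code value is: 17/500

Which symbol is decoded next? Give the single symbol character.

Answer: f

Derivation:
Interval width = high − low = 1/25 − 0/1 = 1/25
Scaled code = (code − low) / width = (17/500 − 0/1) / 1/25 = 17/20
  e: [0/1, 1/5) 
  d: [1/5, 7/10) 
  f: [7/10, 1/1) ← scaled code falls here ✓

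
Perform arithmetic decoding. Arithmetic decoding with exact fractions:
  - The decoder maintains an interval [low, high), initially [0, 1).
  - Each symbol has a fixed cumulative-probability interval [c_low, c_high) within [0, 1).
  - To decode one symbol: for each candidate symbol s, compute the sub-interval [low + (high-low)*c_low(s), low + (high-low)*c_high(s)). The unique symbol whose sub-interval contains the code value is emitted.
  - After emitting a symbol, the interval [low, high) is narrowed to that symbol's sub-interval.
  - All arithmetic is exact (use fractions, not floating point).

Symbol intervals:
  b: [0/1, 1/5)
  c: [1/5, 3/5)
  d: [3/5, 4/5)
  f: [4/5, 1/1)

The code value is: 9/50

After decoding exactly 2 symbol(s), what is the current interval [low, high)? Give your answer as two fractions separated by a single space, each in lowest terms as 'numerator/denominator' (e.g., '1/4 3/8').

Answer: 4/25 1/5

Derivation:
Step 1: interval [0/1, 1/1), width = 1/1 - 0/1 = 1/1
  'b': [0/1 + 1/1*0/1, 0/1 + 1/1*1/5) = [0/1, 1/5) <- contains code 9/50
  'c': [0/1 + 1/1*1/5, 0/1 + 1/1*3/5) = [1/5, 3/5)
  'd': [0/1 + 1/1*3/5, 0/1 + 1/1*4/5) = [3/5, 4/5)
  'f': [0/1 + 1/1*4/5, 0/1 + 1/1*1/1) = [4/5, 1/1)
  emit 'b', narrow to [0/1, 1/5)
Step 2: interval [0/1, 1/5), width = 1/5 - 0/1 = 1/5
  'b': [0/1 + 1/5*0/1, 0/1 + 1/5*1/5) = [0/1, 1/25)
  'c': [0/1 + 1/5*1/5, 0/1 + 1/5*3/5) = [1/25, 3/25)
  'd': [0/1 + 1/5*3/5, 0/1 + 1/5*4/5) = [3/25, 4/25)
  'f': [0/1 + 1/5*4/5, 0/1 + 1/5*1/1) = [4/25, 1/5) <- contains code 9/50
  emit 'f', narrow to [4/25, 1/5)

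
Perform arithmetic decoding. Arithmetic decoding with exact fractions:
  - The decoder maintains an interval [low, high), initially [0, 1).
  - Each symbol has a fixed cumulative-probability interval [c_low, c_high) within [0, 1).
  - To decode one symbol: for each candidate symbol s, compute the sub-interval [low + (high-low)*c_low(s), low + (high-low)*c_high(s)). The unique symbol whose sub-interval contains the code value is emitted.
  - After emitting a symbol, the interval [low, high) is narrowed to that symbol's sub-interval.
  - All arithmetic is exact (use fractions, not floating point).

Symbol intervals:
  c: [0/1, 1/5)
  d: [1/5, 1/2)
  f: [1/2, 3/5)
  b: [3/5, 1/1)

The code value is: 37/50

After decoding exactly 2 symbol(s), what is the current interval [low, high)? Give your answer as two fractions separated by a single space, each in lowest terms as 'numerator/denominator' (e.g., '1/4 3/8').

Answer: 17/25 4/5

Derivation:
Step 1: interval [0/1, 1/1), width = 1/1 - 0/1 = 1/1
  'c': [0/1 + 1/1*0/1, 0/1 + 1/1*1/5) = [0/1, 1/5)
  'd': [0/1 + 1/1*1/5, 0/1 + 1/1*1/2) = [1/5, 1/2)
  'f': [0/1 + 1/1*1/2, 0/1 + 1/1*3/5) = [1/2, 3/5)
  'b': [0/1 + 1/1*3/5, 0/1 + 1/1*1/1) = [3/5, 1/1) <- contains code 37/50
  emit 'b', narrow to [3/5, 1/1)
Step 2: interval [3/5, 1/1), width = 1/1 - 3/5 = 2/5
  'c': [3/5 + 2/5*0/1, 3/5 + 2/5*1/5) = [3/5, 17/25)
  'd': [3/5 + 2/5*1/5, 3/5 + 2/5*1/2) = [17/25, 4/5) <- contains code 37/50
  'f': [3/5 + 2/5*1/2, 3/5 + 2/5*3/5) = [4/5, 21/25)
  'b': [3/5 + 2/5*3/5, 3/5 + 2/5*1/1) = [21/25, 1/1)
  emit 'd', narrow to [17/25, 4/5)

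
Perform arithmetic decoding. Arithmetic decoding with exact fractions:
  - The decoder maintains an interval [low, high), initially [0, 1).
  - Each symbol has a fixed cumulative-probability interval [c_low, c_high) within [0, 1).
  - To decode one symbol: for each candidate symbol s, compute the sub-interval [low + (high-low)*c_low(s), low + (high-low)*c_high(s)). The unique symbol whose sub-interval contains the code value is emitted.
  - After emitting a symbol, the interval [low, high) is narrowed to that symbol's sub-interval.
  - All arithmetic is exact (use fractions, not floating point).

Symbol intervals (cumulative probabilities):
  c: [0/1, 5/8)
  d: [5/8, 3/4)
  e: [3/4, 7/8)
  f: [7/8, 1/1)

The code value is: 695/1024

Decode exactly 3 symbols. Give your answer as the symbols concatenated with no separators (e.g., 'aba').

Answer: dcd

Derivation:
Step 1: interval [0/1, 1/1), width = 1/1 - 0/1 = 1/1
  'c': [0/1 + 1/1*0/1, 0/1 + 1/1*5/8) = [0/1, 5/8)
  'd': [0/1 + 1/1*5/8, 0/1 + 1/1*3/4) = [5/8, 3/4) <- contains code 695/1024
  'e': [0/1 + 1/1*3/4, 0/1 + 1/1*7/8) = [3/4, 7/8)
  'f': [0/1 + 1/1*7/8, 0/1 + 1/1*1/1) = [7/8, 1/1)
  emit 'd', narrow to [5/8, 3/4)
Step 2: interval [5/8, 3/4), width = 3/4 - 5/8 = 1/8
  'c': [5/8 + 1/8*0/1, 5/8 + 1/8*5/8) = [5/8, 45/64) <- contains code 695/1024
  'd': [5/8 + 1/8*5/8, 5/8 + 1/8*3/4) = [45/64, 23/32)
  'e': [5/8 + 1/8*3/4, 5/8 + 1/8*7/8) = [23/32, 47/64)
  'f': [5/8 + 1/8*7/8, 5/8 + 1/8*1/1) = [47/64, 3/4)
  emit 'c', narrow to [5/8, 45/64)
Step 3: interval [5/8, 45/64), width = 45/64 - 5/8 = 5/64
  'c': [5/8 + 5/64*0/1, 5/8 + 5/64*5/8) = [5/8, 345/512)
  'd': [5/8 + 5/64*5/8, 5/8 + 5/64*3/4) = [345/512, 175/256) <- contains code 695/1024
  'e': [5/8 + 5/64*3/4, 5/8 + 5/64*7/8) = [175/256, 355/512)
  'f': [5/8 + 5/64*7/8, 5/8 + 5/64*1/1) = [355/512, 45/64)
  emit 'd', narrow to [345/512, 175/256)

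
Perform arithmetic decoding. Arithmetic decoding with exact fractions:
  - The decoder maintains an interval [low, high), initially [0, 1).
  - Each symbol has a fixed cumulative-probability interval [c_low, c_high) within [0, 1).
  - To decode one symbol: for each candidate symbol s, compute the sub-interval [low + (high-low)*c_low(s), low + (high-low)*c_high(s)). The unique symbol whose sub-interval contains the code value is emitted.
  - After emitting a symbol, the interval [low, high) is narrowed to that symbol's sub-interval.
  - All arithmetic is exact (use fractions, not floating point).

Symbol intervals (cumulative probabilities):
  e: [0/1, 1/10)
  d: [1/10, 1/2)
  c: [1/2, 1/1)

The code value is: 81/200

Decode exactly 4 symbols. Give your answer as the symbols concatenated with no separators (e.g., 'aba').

Answer: dcce

Derivation:
Step 1: interval [0/1, 1/1), width = 1/1 - 0/1 = 1/1
  'e': [0/1 + 1/1*0/1, 0/1 + 1/1*1/10) = [0/1, 1/10)
  'd': [0/1 + 1/1*1/10, 0/1 + 1/1*1/2) = [1/10, 1/2) <- contains code 81/200
  'c': [0/1 + 1/1*1/2, 0/1 + 1/1*1/1) = [1/2, 1/1)
  emit 'd', narrow to [1/10, 1/2)
Step 2: interval [1/10, 1/2), width = 1/2 - 1/10 = 2/5
  'e': [1/10 + 2/5*0/1, 1/10 + 2/5*1/10) = [1/10, 7/50)
  'd': [1/10 + 2/5*1/10, 1/10 + 2/5*1/2) = [7/50, 3/10)
  'c': [1/10 + 2/5*1/2, 1/10 + 2/5*1/1) = [3/10, 1/2) <- contains code 81/200
  emit 'c', narrow to [3/10, 1/2)
Step 3: interval [3/10, 1/2), width = 1/2 - 3/10 = 1/5
  'e': [3/10 + 1/5*0/1, 3/10 + 1/5*1/10) = [3/10, 8/25)
  'd': [3/10 + 1/5*1/10, 3/10 + 1/5*1/2) = [8/25, 2/5)
  'c': [3/10 + 1/5*1/2, 3/10 + 1/5*1/1) = [2/5, 1/2) <- contains code 81/200
  emit 'c', narrow to [2/5, 1/2)
Step 4: interval [2/5, 1/2), width = 1/2 - 2/5 = 1/10
  'e': [2/5 + 1/10*0/1, 2/5 + 1/10*1/10) = [2/5, 41/100) <- contains code 81/200
  'd': [2/5 + 1/10*1/10, 2/5 + 1/10*1/2) = [41/100, 9/20)
  'c': [2/5 + 1/10*1/2, 2/5 + 1/10*1/1) = [9/20, 1/2)
  emit 'e', narrow to [2/5, 41/100)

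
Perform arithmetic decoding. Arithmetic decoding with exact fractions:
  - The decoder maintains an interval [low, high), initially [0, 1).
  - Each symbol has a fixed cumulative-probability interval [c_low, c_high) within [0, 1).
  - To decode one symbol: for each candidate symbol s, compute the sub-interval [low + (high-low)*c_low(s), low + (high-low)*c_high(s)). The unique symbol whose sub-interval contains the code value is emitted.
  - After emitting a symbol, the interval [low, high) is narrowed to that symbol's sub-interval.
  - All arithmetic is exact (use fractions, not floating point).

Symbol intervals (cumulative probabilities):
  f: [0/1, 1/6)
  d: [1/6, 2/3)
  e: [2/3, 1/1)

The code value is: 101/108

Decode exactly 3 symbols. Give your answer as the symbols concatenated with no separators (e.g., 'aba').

Step 1: interval [0/1, 1/1), width = 1/1 - 0/1 = 1/1
  'f': [0/1 + 1/1*0/1, 0/1 + 1/1*1/6) = [0/1, 1/6)
  'd': [0/1 + 1/1*1/6, 0/1 + 1/1*2/3) = [1/6, 2/3)
  'e': [0/1 + 1/1*2/3, 0/1 + 1/1*1/1) = [2/3, 1/1) <- contains code 101/108
  emit 'e', narrow to [2/3, 1/1)
Step 2: interval [2/3, 1/1), width = 1/1 - 2/3 = 1/3
  'f': [2/3 + 1/3*0/1, 2/3 + 1/3*1/6) = [2/3, 13/18)
  'd': [2/3 + 1/3*1/6, 2/3 + 1/3*2/3) = [13/18, 8/9)
  'e': [2/3 + 1/3*2/3, 2/3 + 1/3*1/1) = [8/9, 1/1) <- contains code 101/108
  emit 'e', narrow to [8/9, 1/1)
Step 3: interval [8/9, 1/1), width = 1/1 - 8/9 = 1/9
  'f': [8/9 + 1/9*0/1, 8/9 + 1/9*1/6) = [8/9, 49/54)
  'd': [8/9 + 1/9*1/6, 8/9 + 1/9*2/3) = [49/54, 26/27) <- contains code 101/108
  'e': [8/9 + 1/9*2/3, 8/9 + 1/9*1/1) = [26/27, 1/1)
  emit 'd', narrow to [49/54, 26/27)

Answer: eed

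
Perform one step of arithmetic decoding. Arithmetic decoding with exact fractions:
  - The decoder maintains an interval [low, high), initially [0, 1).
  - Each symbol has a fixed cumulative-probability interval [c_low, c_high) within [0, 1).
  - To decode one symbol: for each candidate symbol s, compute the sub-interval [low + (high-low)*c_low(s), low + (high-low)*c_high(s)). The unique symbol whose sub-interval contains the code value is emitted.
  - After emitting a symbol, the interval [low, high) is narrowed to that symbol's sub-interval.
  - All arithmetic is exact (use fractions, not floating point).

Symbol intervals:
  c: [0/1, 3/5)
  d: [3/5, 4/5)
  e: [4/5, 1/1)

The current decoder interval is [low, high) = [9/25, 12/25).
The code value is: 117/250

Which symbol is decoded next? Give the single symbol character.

Answer: e

Derivation:
Interval width = high − low = 12/25 − 9/25 = 3/25
Scaled code = (code − low) / width = (117/250 − 9/25) / 3/25 = 9/10
  c: [0/1, 3/5) 
  d: [3/5, 4/5) 
  e: [4/5, 1/1) ← scaled code falls here ✓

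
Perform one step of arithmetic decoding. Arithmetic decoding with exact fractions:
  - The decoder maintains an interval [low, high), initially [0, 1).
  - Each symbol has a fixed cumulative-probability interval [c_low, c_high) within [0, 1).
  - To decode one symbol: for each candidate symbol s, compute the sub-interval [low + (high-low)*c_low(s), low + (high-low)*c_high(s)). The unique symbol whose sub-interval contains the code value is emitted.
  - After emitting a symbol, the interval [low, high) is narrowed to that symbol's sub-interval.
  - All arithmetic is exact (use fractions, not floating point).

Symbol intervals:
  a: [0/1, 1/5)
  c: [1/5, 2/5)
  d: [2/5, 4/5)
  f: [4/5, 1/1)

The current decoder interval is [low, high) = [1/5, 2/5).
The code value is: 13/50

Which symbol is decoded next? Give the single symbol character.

Answer: c

Derivation:
Interval width = high − low = 2/5 − 1/5 = 1/5
Scaled code = (code − low) / width = (13/50 − 1/5) / 1/5 = 3/10
  a: [0/1, 1/5) 
  c: [1/5, 2/5) ← scaled code falls here ✓
  d: [2/5, 4/5) 
  f: [4/5, 1/1) 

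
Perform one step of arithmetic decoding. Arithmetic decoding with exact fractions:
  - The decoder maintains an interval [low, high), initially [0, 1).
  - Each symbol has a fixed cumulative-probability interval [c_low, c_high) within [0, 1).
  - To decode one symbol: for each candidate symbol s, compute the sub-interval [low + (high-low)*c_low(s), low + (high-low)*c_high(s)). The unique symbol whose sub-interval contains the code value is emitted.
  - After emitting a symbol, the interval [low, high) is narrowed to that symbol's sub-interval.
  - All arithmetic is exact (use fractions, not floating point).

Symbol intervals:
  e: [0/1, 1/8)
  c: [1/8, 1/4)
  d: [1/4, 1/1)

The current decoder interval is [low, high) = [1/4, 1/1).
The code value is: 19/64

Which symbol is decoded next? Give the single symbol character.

Answer: e

Derivation:
Interval width = high − low = 1/1 − 1/4 = 3/4
Scaled code = (code − low) / width = (19/64 − 1/4) / 3/4 = 1/16
  e: [0/1, 1/8) ← scaled code falls here ✓
  c: [1/8, 1/4) 
  d: [1/4, 1/1) 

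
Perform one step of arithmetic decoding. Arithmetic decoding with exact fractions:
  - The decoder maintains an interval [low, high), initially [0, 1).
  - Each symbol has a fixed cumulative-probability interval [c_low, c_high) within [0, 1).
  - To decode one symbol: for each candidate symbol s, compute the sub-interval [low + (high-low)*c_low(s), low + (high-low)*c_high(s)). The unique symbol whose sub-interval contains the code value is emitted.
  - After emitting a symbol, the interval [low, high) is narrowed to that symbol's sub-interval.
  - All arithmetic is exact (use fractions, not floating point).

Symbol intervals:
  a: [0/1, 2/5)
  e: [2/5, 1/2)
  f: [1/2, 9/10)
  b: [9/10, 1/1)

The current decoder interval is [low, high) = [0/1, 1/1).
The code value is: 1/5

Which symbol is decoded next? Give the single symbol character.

Interval width = high − low = 1/1 − 0/1 = 1/1
Scaled code = (code − low) / width = (1/5 − 0/1) / 1/1 = 1/5
  a: [0/1, 2/5) ← scaled code falls here ✓
  e: [2/5, 1/2) 
  f: [1/2, 9/10) 
  b: [9/10, 1/1) 

Answer: a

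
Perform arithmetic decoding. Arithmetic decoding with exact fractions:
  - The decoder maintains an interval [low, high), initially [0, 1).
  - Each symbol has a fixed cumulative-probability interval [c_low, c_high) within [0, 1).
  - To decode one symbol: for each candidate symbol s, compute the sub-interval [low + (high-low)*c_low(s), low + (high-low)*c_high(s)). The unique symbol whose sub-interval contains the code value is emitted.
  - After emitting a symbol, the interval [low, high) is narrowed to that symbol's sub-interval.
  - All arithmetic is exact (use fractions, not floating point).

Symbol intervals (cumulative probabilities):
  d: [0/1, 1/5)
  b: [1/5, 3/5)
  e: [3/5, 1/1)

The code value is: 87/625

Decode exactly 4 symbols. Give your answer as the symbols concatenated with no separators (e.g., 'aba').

Step 1: interval [0/1, 1/1), width = 1/1 - 0/1 = 1/1
  'd': [0/1 + 1/1*0/1, 0/1 + 1/1*1/5) = [0/1, 1/5) <- contains code 87/625
  'b': [0/1 + 1/1*1/5, 0/1 + 1/1*3/5) = [1/5, 3/5)
  'e': [0/1 + 1/1*3/5, 0/1 + 1/1*1/1) = [3/5, 1/1)
  emit 'd', narrow to [0/1, 1/5)
Step 2: interval [0/1, 1/5), width = 1/5 - 0/1 = 1/5
  'd': [0/1 + 1/5*0/1, 0/1 + 1/5*1/5) = [0/1, 1/25)
  'b': [0/1 + 1/5*1/5, 0/1 + 1/5*3/5) = [1/25, 3/25)
  'e': [0/1 + 1/5*3/5, 0/1 + 1/5*1/1) = [3/25, 1/5) <- contains code 87/625
  emit 'e', narrow to [3/25, 1/5)
Step 3: interval [3/25, 1/5), width = 1/5 - 3/25 = 2/25
  'd': [3/25 + 2/25*0/1, 3/25 + 2/25*1/5) = [3/25, 17/125)
  'b': [3/25 + 2/25*1/5, 3/25 + 2/25*3/5) = [17/125, 21/125) <- contains code 87/625
  'e': [3/25 + 2/25*3/5, 3/25 + 2/25*1/1) = [21/125, 1/5)
  emit 'b', narrow to [17/125, 21/125)
Step 4: interval [17/125, 21/125), width = 21/125 - 17/125 = 4/125
  'd': [17/125 + 4/125*0/1, 17/125 + 4/125*1/5) = [17/125, 89/625) <- contains code 87/625
  'b': [17/125 + 4/125*1/5, 17/125 + 4/125*3/5) = [89/625, 97/625)
  'e': [17/125 + 4/125*3/5, 17/125 + 4/125*1/1) = [97/625, 21/125)
  emit 'd', narrow to [17/125, 89/625)

Answer: debd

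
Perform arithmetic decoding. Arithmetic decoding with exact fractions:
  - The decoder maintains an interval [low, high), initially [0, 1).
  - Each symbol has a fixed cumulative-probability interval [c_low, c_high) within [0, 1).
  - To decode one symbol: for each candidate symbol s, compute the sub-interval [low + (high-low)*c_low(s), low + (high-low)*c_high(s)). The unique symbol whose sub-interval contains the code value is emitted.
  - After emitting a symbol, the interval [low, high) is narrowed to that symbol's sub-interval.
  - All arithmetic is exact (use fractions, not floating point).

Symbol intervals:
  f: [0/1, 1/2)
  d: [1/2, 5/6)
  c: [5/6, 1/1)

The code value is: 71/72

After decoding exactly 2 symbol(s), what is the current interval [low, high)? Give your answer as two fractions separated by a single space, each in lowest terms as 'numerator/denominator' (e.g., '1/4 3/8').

Answer: 35/36 1/1

Derivation:
Step 1: interval [0/1, 1/1), width = 1/1 - 0/1 = 1/1
  'f': [0/1 + 1/1*0/1, 0/1 + 1/1*1/2) = [0/1, 1/2)
  'd': [0/1 + 1/1*1/2, 0/1 + 1/1*5/6) = [1/2, 5/6)
  'c': [0/1 + 1/1*5/6, 0/1 + 1/1*1/1) = [5/6, 1/1) <- contains code 71/72
  emit 'c', narrow to [5/6, 1/1)
Step 2: interval [5/6, 1/1), width = 1/1 - 5/6 = 1/6
  'f': [5/6 + 1/6*0/1, 5/6 + 1/6*1/2) = [5/6, 11/12)
  'd': [5/6 + 1/6*1/2, 5/6 + 1/6*5/6) = [11/12, 35/36)
  'c': [5/6 + 1/6*5/6, 5/6 + 1/6*1/1) = [35/36, 1/1) <- contains code 71/72
  emit 'c', narrow to [35/36, 1/1)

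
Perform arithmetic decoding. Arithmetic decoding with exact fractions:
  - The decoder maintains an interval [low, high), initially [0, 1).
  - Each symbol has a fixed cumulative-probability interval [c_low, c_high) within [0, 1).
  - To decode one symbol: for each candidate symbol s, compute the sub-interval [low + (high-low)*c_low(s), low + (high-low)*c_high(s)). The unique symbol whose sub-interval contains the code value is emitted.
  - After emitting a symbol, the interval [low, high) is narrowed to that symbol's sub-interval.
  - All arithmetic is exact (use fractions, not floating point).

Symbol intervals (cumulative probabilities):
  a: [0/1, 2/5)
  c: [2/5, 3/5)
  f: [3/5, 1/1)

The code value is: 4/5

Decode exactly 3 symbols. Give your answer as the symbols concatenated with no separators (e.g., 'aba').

Step 1: interval [0/1, 1/1), width = 1/1 - 0/1 = 1/1
  'a': [0/1 + 1/1*0/1, 0/1 + 1/1*2/5) = [0/1, 2/5)
  'c': [0/1 + 1/1*2/5, 0/1 + 1/1*3/5) = [2/5, 3/5)
  'f': [0/1 + 1/1*3/5, 0/1 + 1/1*1/1) = [3/5, 1/1) <- contains code 4/5
  emit 'f', narrow to [3/5, 1/1)
Step 2: interval [3/5, 1/1), width = 1/1 - 3/5 = 2/5
  'a': [3/5 + 2/5*0/1, 3/5 + 2/5*2/5) = [3/5, 19/25)
  'c': [3/5 + 2/5*2/5, 3/5 + 2/5*3/5) = [19/25, 21/25) <- contains code 4/5
  'f': [3/5 + 2/5*3/5, 3/5 + 2/5*1/1) = [21/25, 1/1)
  emit 'c', narrow to [19/25, 21/25)
Step 3: interval [19/25, 21/25), width = 21/25 - 19/25 = 2/25
  'a': [19/25 + 2/25*0/1, 19/25 + 2/25*2/5) = [19/25, 99/125)
  'c': [19/25 + 2/25*2/5, 19/25 + 2/25*3/5) = [99/125, 101/125) <- contains code 4/5
  'f': [19/25 + 2/25*3/5, 19/25 + 2/25*1/1) = [101/125, 21/25)
  emit 'c', narrow to [99/125, 101/125)

Answer: fcc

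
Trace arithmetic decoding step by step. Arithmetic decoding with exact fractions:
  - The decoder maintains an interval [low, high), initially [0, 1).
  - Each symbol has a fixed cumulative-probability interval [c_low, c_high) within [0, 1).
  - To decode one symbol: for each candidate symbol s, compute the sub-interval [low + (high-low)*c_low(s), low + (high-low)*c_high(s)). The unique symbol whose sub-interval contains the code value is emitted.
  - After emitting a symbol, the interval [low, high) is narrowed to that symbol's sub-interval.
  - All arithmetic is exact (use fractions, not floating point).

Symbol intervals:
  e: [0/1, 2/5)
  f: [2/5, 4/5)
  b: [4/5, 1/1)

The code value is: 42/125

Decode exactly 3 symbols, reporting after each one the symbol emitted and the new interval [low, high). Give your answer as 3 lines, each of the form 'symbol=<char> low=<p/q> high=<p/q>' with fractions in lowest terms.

Answer: symbol=e low=0/1 high=2/5
symbol=b low=8/25 high=2/5
symbol=e low=8/25 high=44/125

Derivation:
Step 1: interval [0/1, 1/1), width = 1/1 - 0/1 = 1/1
  'e': [0/1 + 1/1*0/1, 0/1 + 1/1*2/5) = [0/1, 2/5) <- contains code 42/125
  'f': [0/1 + 1/1*2/5, 0/1 + 1/1*4/5) = [2/5, 4/5)
  'b': [0/1 + 1/1*4/5, 0/1 + 1/1*1/1) = [4/5, 1/1)
  emit 'e', narrow to [0/1, 2/5)
Step 2: interval [0/1, 2/5), width = 2/5 - 0/1 = 2/5
  'e': [0/1 + 2/5*0/1, 0/1 + 2/5*2/5) = [0/1, 4/25)
  'f': [0/1 + 2/5*2/5, 0/1 + 2/5*4/5) = [4/25, 8/25)
  'b': [0/1 + 2/5*4/5, 0/1 + 2/5*1/1) = [8/25, 2/5) <- contains code 42/125
  emit 'b', narrow to [8/25, 2/5)
Step 3: interval [8/25, 2/5), width = 2/5 - 8/25 = 2/25
  'e': [8/25 + 2/25*0/1, 8/25 + 2/25*2/5) = [8/25, 44/125) <- contains code 42/125
  'f': [8/25 + 2/25*2/5, 8/25 + 2/25*4/5) = [44/125, 48/125)
  'b': [8/25 + 2/25*4/5, 8/25 + 2/25*1/1) = [48/125, 2/5)
  emit 'e', narrow to [8/25, 44/125)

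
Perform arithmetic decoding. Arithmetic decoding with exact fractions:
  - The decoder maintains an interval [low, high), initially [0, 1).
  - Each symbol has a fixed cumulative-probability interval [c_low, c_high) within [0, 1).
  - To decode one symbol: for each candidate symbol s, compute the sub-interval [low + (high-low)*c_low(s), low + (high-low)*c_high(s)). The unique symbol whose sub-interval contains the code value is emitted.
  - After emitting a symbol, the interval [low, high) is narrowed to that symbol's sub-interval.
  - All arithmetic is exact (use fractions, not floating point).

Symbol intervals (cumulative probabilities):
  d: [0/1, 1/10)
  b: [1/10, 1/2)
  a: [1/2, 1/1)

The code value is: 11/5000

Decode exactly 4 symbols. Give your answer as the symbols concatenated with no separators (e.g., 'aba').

Step 1: interval [0/1, 1/1), width = 1/1 - 0/1 = 1/1
  'd': [0/1 + 1/1*0/1, 0/1 + 1/1*1/10) = [0/1, 1/10) <- contains code 11/5000
  'b': [0/1 + 1/1*1/10, 0/1 + 1/1*1/2) = [1/10, 1/2)
  'a': [0/1 + 1/1*1/2, 0/1 + 1/1*1/1) = [1/2, 1/1)
  emit 'd', narrow to [0/1, 1/10)
Step 2: interval [0/1, 1/10), width = 1/10 - 0/1 = 1/10
  'd': [0/1 + 1/10*0/1, 0/1 + 1/10*1/10) = [0/1, 1/100) <- contains code 11/5000
  'b': [0/1 + 1/10*1/10, 0/1 + 1/10*1/2) = [1/100, 1/20)
  'a': [0/1 + 1/10*1/2, 0/1 + 1/10*1/1) = [1/20, 1/10)
  emit 'd', narrow to [0/1, 1/100)
Step 3: interval [0/1, 1/100), width = 1/100 - 0/1 = 1/100
  'd': [0/1 + 1/100*0/1, 0/1 + 1/100*1/10) = [0/1, 1/1000)
  'b': [0/1 + 1/100*1/10, 0/1 + 1/100*1/2) = [1/1000, 1/200) <- contains code 11/5000
  'a': [0/1 + 1/100*1/2, 0/1 + 1/100*1/1) = [1/200, 1/100)
  emit 'b', narrow to [1/1000, 1/200)
Step 4: interval [1/1000, 1/200), width = 1/200 - 1/1000 = 1/250
  'd': [1/1000 + 1/250*0/1, 1/1000 + 1/250*1/10) = [1/1000, 7/5000)
  'b': [1/1000 + 1/250*1/10, 1/1000 + 1/250*1/2) = [7/5000, 3/1000) <- contains code 11/5000
  'a': [1/1000 + 1/250*1/2, 1/1000 + 1/250*1/1) = [3/1000, 1/200)
  emit 'b', narrow to [7/5000, 3/1000)

Answer: ddbb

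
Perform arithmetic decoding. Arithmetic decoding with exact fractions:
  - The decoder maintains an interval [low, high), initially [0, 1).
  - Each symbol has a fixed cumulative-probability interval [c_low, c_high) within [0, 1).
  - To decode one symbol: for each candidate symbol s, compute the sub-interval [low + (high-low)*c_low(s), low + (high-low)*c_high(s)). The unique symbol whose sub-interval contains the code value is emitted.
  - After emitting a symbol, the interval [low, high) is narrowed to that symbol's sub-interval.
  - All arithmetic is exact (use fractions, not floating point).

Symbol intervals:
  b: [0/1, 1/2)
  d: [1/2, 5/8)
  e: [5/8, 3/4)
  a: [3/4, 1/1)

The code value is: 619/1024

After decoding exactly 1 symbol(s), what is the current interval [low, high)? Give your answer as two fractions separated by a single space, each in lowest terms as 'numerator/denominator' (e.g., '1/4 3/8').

Step 1: interval [0/1, 1/1), width = 1/1 - 0/1 = 1/1
  'b': [0/1 + 1/1*0/1, 0/1 + 1/1*1/2) = [0/1, 1/2)
  'd': [0/1 + 1/1*1/2, 0/1 + 1/1*5/8) = [1/2, 5/8) <- contains code 619/1024
  'e': [0/1 + 1/1*5/8, 0/1 + 1/1*3/4) = [5/8, 3/4)
  'a': [0/1 + 1/1*3/4, 0/1 + 1/1*1/1) = [3/4, 1/1)
  emit 'd', narrow to [1/2, 5/8)

Answer: 1/2 5/8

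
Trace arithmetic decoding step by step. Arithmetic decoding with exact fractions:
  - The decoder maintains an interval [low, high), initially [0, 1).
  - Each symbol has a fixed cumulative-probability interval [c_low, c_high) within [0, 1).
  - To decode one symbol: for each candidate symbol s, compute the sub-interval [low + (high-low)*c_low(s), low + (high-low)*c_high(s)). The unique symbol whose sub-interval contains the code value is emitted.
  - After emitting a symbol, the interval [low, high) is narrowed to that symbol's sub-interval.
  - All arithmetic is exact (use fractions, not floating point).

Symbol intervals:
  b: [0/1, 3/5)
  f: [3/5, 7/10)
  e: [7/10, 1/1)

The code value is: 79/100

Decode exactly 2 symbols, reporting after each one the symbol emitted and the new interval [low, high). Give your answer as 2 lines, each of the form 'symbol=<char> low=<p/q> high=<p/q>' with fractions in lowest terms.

Step 1: interval [0/1, 1/1), width = 1/1 - 0/1 = 1/1
  'b': [0/1 + 1/1*0/1, 0/1 + 1/1*3/5) = [0/1, 3/5)
  'f': [0/1 + 1/1*3/5, 0/1 + 1/1*7/10) = [3/5, 7/10)
  'e': [0/1 + 1/1*7/10, 0/1 + 1/1*1/1) = [7/10, 1/1) <- contains code 79/100
  emit 'e', narrow to [7/10, 1/1)
Step 2: interval [7/10, 1/1), width = 1/1 - 7/10 = 3/10
  'b': [7/10 + 3/10*0/1, 7/10 + 3/10*3/5) = [7/10, 22/25) <- contains code 79/100
  'f': [7/10 + 3/10*3/5, 7/10 + 3/10*7/10) = [22/25, 91/100)
  'e': [7/10 + 3/10*7/10, 7/10 + 3/10*1/1) = [91/100, 1/1)
  emit 'b', narrow to [7/10, 22/25)

Answer: symbol=e low=7/10 high=1/1
symbol=b low=7/10 high=22/25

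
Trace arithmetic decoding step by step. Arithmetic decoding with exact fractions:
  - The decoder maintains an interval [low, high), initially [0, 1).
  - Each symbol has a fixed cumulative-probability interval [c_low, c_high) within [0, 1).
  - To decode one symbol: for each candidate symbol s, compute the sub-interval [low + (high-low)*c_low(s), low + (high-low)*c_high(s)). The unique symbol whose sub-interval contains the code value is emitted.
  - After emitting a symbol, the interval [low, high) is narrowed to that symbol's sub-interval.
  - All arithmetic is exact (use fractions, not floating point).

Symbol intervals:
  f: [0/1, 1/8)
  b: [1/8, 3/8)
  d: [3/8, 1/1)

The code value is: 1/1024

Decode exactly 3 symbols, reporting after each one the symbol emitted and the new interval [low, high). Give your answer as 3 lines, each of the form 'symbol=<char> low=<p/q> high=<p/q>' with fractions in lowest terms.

Step 1: interval [0/1, 1/1), width = 1/1 - 0/1 = 1/1
  'f': [0/1 + 1/1*0/1, 0/1 + 1/1*1/8) = [0/1, 1/8) <- contains code 1/1024
  'b': [0/1 + 1/1*1/8, 0/1 + 1/1*3/8) = [1/8, 3/8)
  'd': [0/1 + 1/1*3/8, 0/1 + 1/1*1/1) = [3/8, 1/1)
  emit 'f', narrow to [0/1, 1/8)
Step 2: interval [0/1, 1/8), width = 1/8 - 0/1 = 1/8
  'f': [0/1 + 1/8*0/1, 0/1 + 1/8*1/8) = [0/1, 1/64) <- contains code 1/1024
  'b': [0/1 + 1/8*1/8, 0/1 + 1/8*3/8) = [1/64, 3/64)
  'd': [0/1 + 1/8*3/8, 0/1 + 1/8*1/1) = [3/64, 1/8)
  emit 'f', narrow to [0/1, 1/64)
Step 3: interval [0/1, 1/64), width = 1/64 - 0/1 = 1/64
  'f': [0/1 + 1/64*0/1, 0/1 + 1/64*1/8) = [0/1, 1/512) <- contains code 1/1024
  'b': [0/1 + 1/64*1/8, 0/1 + 1/64*3/8) = [1/512, 3/512)
  'd': [0/1 + 1/64*3/8, 0/1 + 1/64*1/1) = [3/512, 1/64)
  emit 'f', narrow to [0/1, 1/512)

Answer: symbol=f low=0/1 high=1/8
symbol=f low=0/1 high=1/64
symbol=f low=0/1 high=1/512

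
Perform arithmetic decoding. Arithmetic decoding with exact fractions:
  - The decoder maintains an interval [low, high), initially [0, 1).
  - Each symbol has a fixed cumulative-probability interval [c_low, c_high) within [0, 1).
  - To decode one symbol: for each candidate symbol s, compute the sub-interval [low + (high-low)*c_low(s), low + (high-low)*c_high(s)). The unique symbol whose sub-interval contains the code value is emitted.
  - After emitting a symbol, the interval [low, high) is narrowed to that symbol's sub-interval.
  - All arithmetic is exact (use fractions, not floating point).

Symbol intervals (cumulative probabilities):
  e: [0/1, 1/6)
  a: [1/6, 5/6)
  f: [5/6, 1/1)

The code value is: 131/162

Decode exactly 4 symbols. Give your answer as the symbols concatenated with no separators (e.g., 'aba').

Answer: afaf

Derivation:
Step 1: interval [0/1, 1/1), width = 1/1 - 0/1 = 1/1
  'e': [0/1 + 1/1*0/1, 0/1 + 1/1*1/6) = [0/1, 1/6)
  'a': [0/1 + 1/1*1/6, 0/1 + 1/1*5/6) = [1/6, 5/6) <- contains code 131/162
  'f': [0/1 + 1/1*5/6, 0/1 + 1/1*1/1) = [5/6, 1/1)
  emit 'a', narrow to [1/6, 5/6)
Step 2: interval [1/6, 5/6), width = 5/6 - 1/6 = 2/3
  'e': [1/6 + 2/3*0/1, 1/6 + 2/3*1/6) = [1/6, 5/18)
  'a': [1/6 + 2/3*1/6, 1/6 + 2/3*5/6) = [5/18, 13/18)
  'f': [1/6 + 2/3*5/6, 1/6 + 2/3*1/1) = [13/18, 5/6) <- contains code 131/162
  emit 'f', narrow to [13/18, 5/6)
Step 3: interval [13/18, 5/6), width = 5/6 - 13/18 = 1/9
  'e': [13/18 + 1/9*0/1, 13/18 + 1/9*1/6) = [13/18, 20/27)
  'a': [13/18 + 1/9*1/6, 13/18 + 1/9*5/6) = [20/27, 22/27) <- contains code 131/162
  'f': [13/18 + 1/9*5/6, 13/18 + 1/9*1/1) = [22/27, 5/6)
  emit 'a', narrow to [20/27, 22/27)
Step 4: interval [20/27, 22/27), width = 22/27 - 20/27 = 2/27
  'e': [20/27 + 2/27*0/1, 20/27 + 2/27*1/6) = [20/27, 61/81)
  'a': [20/27 + 2/27*1/6, 20/27 + 2/27*5/6) = [61/81, 65/81)
  'f': [20/27 + 2/27*5/6, 20/27 + 2/27*1/1) = [65/81, 22/27) <- contains code 131/162
  emit 'f', narrow to [65/81, 22/27)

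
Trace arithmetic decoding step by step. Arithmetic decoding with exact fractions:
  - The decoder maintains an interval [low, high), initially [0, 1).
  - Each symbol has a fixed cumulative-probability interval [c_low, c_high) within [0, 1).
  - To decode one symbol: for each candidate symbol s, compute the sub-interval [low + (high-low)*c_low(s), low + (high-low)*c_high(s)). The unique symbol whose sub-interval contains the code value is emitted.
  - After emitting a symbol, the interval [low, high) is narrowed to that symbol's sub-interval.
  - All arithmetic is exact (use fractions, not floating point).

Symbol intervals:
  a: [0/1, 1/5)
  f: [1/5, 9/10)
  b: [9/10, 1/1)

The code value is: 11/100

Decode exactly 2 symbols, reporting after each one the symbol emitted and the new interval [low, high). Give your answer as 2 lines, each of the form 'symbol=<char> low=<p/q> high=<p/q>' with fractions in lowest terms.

Step 1: interval [0/1, 1/1), width = 1/1 - 0/1 = 1/1
  'a': [0/1 + 1/1*0/1, 0/1 + 1/1*1/5) = [0/1, 1/5) <- contains code 11/100
  'f': [0/1 + 1/1*1/5, 0/1 + 1/1*9/10) = [1/5, 9/10)
  'b': [0/1 + 1/1*9/10, 0/1 + 1/1*1/1) = [9/10, 1/1)
  emit 'a', narrow to [0/1, 1/5)
Step 2: interval [0/1, 1/5), width = 1/5 - 0/1 = 1/5
  'a': [0/1 + 1/5*0/1, 0/1 + 1/5*1/5) = [0/1, 1/25)
  'f': [0/1 + 1/5*1/5, 0/1 + 1/5*9/10) = [1/25, 9/50) <- contains code 11/100
  'b': [0/1 + 1/5*9/10, 0/1 + 1/5*1/1) = [9/50, 1/5)
  emit 'f', narrow to [1/25, 9/50)

Answer: symbol=a low=0/1 high=1/5
symbol=f low=1/25 high=9/50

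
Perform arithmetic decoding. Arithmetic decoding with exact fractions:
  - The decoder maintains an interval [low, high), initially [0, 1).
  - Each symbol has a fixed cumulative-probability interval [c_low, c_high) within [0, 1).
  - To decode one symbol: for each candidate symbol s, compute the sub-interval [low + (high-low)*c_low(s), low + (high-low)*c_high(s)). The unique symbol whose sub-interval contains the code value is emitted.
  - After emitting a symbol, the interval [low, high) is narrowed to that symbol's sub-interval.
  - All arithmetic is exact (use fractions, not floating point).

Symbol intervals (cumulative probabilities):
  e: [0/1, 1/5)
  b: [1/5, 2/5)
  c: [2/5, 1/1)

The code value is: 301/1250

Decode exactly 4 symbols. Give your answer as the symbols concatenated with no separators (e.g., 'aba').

Answer: bbee

Derivation:
Step 1: interval [0/1, 1/1), width = 1/1 - 0/1 = 1/1
  'e': [0/1 + 1/1*0/1, 0/1 + 1/1*1/5) = [0/1, 1/5)
  'b': [0/1 + 1/1*1/5, 0/1 + 1/1*2/5) = [1/5, 2/5) <- contains code 301/1250
  'c': [0/1 + 1/1*2/5, 0/1 + 1/1*1/1) = [2/5, 1/1)
  emit 'b', narrow to [1/5, 2/5)
Step 2: interval [1/5, 2/5), width = 2/5 - 1/5 = 1/5
  'e': [1/5 + 1/5*0/1, 1/5 + 1/5*1/5) = [1/5, 6/25)
  'b': [1/5 + 1/5*1/5, 1/5 + 1/5*2/5) = [6/25, 7/25) <- contains code 301/1250
  'c': [1/5 + 1/5*2/5, 1/5 + 1/5*1/1) = [7/25, 2/5)
  emit 'b', narrow to [6/25, 7/25)
Step 3: interval [6/25, 7/25), width = 7/25 - 6/25 = 1/25
  'e': [6/25 + 1/25*0/1, 6/25 + 1/25*1/5) = [6/25, 31/125) <- contains code 301/1250
  'b': [6/25 + 1/25*1/5, 6/25 + 1/25*2/5) = [31/125, 32/125)
  'c': [6/25 + 1/25*2/5, 6/25 + 1/25*1/1) = [32/125, 7/25)
  emit 'e', narrow to [6/25, 31/125)
Step 4: interval [6/25, 31/125), width = 31/125 - 6/25 = 1/125
  'e': [6/25 + 1/125*0/1, 6/25 + 1/125*1/5) = [6/25, 151/625) <- contains code 301/1250
  'b': [6/25 + 1/125*1/5, 6/25 + 1/125*2/5) = [151/625, 152/625)
  'c': [6/25 + 1/125*2/5, 6/25 + 1/125*1/1) = [152/625, 31/125)
  emit 'e', narrow to [6/25, 151/625)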